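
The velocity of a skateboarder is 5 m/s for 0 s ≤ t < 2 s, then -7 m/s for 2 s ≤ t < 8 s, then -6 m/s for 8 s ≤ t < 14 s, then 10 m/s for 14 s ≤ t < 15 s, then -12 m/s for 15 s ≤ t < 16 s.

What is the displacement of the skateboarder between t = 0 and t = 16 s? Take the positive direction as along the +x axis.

-70 m

Net displacement equals the area under the velocity-time graph (areas below the axis count negative).
0–2 s: 5 × 2 = 10 m
2–8 s: -7 × 6 = -42 m
8–14 s: -6 × 6 = -36 m
14–15 s: 10 × 1 = 10 m
15–16 s: -12 × 1 = -12 m
Net displacement = -70 m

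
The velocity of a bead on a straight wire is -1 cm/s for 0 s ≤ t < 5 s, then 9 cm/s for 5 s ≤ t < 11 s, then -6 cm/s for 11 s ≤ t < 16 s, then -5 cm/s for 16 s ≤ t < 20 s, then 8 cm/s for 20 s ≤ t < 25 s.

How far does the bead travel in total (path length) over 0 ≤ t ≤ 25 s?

149 cm

Total distance travelled is ∫|v| dt — sum the magnitudes of each area piece.
0–5 s: |-1| × 5 = 5 cm
5–11 s: |9| × 6 = 54 cm
11–16 s: |-6| × 5 = 30 cm
16–20 s: |-5| × 4 = 20 cm
20–25 s: |8| × 5 = 40 cm
Total distance = 149 cm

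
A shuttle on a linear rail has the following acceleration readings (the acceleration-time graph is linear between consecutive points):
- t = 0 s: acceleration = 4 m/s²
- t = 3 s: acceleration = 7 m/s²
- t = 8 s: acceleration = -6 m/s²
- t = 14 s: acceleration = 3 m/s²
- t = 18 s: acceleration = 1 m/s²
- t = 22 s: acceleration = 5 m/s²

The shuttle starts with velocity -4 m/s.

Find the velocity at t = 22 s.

Δv equals the area under the a-t graph; then v = v₀ + Δv.
0–3 s: ½(4 + 7)(3) = 16.5 m/s
3–8 s: ½(7 + -6)(5) = 2.5 m/s
8–14 s: ½(-6 + 3)(6) = -9 m/s
14–18 s: ½(3 + 1)(4) = 8 m/s
18–22 s: ½(1 + 5)(4) = 12 m/s
Δv = 30 m/s, so v(22) = -4 + (30) = 26 m/s.

26 m/s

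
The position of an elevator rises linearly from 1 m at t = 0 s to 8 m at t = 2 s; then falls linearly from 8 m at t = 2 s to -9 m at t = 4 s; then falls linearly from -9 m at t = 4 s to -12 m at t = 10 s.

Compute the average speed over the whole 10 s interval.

2.7 m/s

Average speed = (total path length)/(elapsed time); on a piecewise-linear x-t graph the path length is Σ|Δx|.
0–2 s: |Δx| = |8 − 1| = 7 m
2–4 s: |Δx| = |-9 − 8| = 17 m
4–10 s: |Δx| = |-12 − -9| = 3 m
Total path = 27 m; average speed = 27/10 = 2.7 m/s.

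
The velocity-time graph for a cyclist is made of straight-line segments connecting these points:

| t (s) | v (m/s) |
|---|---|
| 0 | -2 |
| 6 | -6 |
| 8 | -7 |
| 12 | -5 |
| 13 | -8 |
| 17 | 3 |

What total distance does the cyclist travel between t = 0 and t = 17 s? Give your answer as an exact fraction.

Total distance travelled is ∫|v| dt — sum the magnitudes of each area piece.
0–6 s: |½(-2 + -6)(6)| = 24 m
6–8 s: |½(-6 + -7)(2)| = 13 m
8–12 s: |½(-7 + -5)(4)| = 24 m
12–13 s: |½(-5 + -8)(1)| = 6.5 m
13–17 s: v = 0 at t = 175/11 s; triangle areas 128/11 + 18/11 = 146/11 m
Total distance = 1777/22 m

1777/22 m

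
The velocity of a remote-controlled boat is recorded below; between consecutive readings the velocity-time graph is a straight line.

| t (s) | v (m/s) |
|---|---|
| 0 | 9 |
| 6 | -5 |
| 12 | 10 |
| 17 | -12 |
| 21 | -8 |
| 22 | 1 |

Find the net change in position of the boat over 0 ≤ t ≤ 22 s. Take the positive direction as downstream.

-21.5 m

Displacement is the signed area under the v-t curve.
0–6 s: ½(9 + -5)(6) = 12 m
6–12 s: ½(-5 + 10)(6) = 15 m
12–17 s: ½(10 + -12)(5) = -5 m
17–21 s: ½(-12 + -8)(4) = -40 m
21–22 s: ½(-8 + 1)(1) = -3.5 m
Net displacement = -21.5 m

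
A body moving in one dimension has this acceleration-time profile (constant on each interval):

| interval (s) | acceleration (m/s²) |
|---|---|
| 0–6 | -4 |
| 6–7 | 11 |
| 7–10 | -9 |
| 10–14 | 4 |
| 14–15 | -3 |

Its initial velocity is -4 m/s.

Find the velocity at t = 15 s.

-31 m/s

Δv equals the area under the a-t graph; then v = v₀ + Δv.
0–6 s: -4 × 6 = -24 m/s
6–7 s: 11 × 1 = 11 m/s
7–10 s: -9 × 3 = -27 m/s
10–14 s: 4 × 4 = 16 m/s
14–15 s: -3 × 1 = -3 m/s
Δv = -27 m/s, so v(15) = -4 + (-27) = -31 m/s.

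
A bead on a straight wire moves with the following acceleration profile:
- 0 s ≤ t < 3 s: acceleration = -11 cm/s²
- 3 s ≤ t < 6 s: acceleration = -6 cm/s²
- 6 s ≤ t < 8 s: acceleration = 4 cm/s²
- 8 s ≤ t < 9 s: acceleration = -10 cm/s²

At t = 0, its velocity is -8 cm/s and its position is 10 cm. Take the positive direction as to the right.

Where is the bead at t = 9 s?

-379.5 cm

On each constant-a segment, Δv = aΔt and Δx = v₀Δt + ½aΔt²; chain segment to segment.
0–3 s: v starts -8 cm/s; Δx = -8·3 + ½·-11·3² = -73.5 cm; v ends -41 cm/s.
3–6 s: v starts -41 cm/s; Δx = -41·3 + ½·-6·3² = -150 cm; v ends -59 cm/s.
6–8 s: v starts -59 cm/s; Δx = -59·2 + ½·4·2² = -110 cm; v ends -51 cm/s.
8–9 s: v starts -51 cm/s; Δx = -51·1 + ½·-10·1² = -56 cm; v ends -61 cm/s.
x(9) = 10 + Σ Δx = -379.5 cm.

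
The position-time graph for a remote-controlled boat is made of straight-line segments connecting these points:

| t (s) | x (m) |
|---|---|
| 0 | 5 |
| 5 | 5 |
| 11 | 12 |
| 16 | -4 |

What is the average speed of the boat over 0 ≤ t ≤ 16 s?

Average speed = (total path length)/(elapsed time); on a piecewise-linear x-t graph the path length is Σ|Δx|.
0–5 s: |Δx| = |5 − 5| = 0 m
5–11 s: |Δx| = |12 − 5| = 7 m
11–16 s: |Δx| = |-4 − 12| = 16 m
Total path = 23 m; average speed = 23/16 = 1.4375 m/s.

1.4375 m/s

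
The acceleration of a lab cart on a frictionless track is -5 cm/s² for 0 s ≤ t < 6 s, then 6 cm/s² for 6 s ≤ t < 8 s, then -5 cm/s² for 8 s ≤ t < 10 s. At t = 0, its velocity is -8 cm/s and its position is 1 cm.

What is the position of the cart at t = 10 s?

-263 cm

On each constant-a segment, Δv = aΔt and Δx = v₀Δt + ½aΔt²; chain segment to segment.
0–6 s: v starts -8 cm/s; Δx = -8·6 + ½·-5·6² = -138 cm; v ends -38 cm/s.
6–8 s: v starts -38 cm/s; Δx = -38·2 + ½·6·2² = -64 cm; v ends -26 cm/s.
8–10 s: v starts -26 cm/s; Δx = -26·2 + ½·-5·2² = -62 cm; v ends -36 cm/s.
x(10) = 1 + Σ Δx = -263 cm.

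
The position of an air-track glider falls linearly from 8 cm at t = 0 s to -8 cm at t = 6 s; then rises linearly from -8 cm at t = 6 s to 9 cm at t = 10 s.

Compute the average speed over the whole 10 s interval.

Average speed = (total path length)/(elapsed time); on a piecewise-linear x-t graph the path length is Σ|Δx|.
0–6 s: |Δx| = |-8 − 8| = 16 cm
6–10 s: |Δx| = |9 − -8| = 17 cm
Total path = 33 cm; average speed = 33/10 = 3.3 cm/s.

3.3 cm/s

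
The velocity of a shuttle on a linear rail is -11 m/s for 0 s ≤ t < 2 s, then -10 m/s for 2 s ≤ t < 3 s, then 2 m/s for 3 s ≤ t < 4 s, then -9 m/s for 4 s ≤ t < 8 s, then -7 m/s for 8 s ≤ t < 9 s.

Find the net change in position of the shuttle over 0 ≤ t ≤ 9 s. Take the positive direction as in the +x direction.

-73 m

Net displacement equals the area under the velocity-time graph (areas below the axis count negative).
0–2 s: -11 × 2 = -22 m
2–3 s: -10 × 1 = -10 m
3–4 s: 2 × 1 = 2 m
4–8 s: -9 × 4 = -36 m
8–9 s: -7 × 1 = -7 m
Net displacement = -73 m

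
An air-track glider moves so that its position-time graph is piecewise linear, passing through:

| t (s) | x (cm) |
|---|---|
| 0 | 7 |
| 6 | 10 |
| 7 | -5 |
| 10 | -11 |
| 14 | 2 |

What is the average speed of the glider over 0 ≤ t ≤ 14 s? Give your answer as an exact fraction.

Average speed = (total path length)/(elapsed time); on a piecewise-linear x-t graph the path length is Σ|Δx|.
0–6 s: |Δx| = |10 − 7| = 3 cm
6–7 s: |Δx| = |-5 − 10| = 15 cm
7–10 s: |Δx| = |-11 − -5| = 6 cm
10–14 s: |Δx| = |2 − -11| = 13 cm
Total path = 37 cm; average speed = 37/14 = 37/14 cm/s.

37/14 cm/s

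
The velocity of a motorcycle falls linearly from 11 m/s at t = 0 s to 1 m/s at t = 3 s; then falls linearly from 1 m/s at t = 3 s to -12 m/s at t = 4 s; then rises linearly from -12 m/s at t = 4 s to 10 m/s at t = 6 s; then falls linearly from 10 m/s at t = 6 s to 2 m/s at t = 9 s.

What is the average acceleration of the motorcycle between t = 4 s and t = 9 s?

Average acceleration = Δv/Δt = (2 − -12)/(9 − 4) = 2.8 m/s².

2.8 m/s²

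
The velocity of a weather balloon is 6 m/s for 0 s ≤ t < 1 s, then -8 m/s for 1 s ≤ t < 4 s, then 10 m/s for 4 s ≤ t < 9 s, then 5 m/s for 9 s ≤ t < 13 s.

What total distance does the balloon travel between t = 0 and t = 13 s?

100 m

Distance (not displacement) is the total path length: add the absolute areas under v-t.
0–1 s: |6| × 1 = 6 m
1–4 s: |-8| × 3 = 24 m
4–9 s: |10| × 5 = 50 m
9–13 s: |5| × 4 = 20 m
Total distance = 100 m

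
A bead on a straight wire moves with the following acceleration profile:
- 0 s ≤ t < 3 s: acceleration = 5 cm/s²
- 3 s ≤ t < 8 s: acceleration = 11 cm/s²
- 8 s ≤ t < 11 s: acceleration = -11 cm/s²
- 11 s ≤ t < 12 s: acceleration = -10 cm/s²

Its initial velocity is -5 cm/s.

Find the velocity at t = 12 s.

22 cm/s

Δv equals the area under the a-t graph; then v = v₀ + Δv.
0–3 s: 5 × 3 = 15 cm/s
3–8 s: 11 × 5 = 55 cm/s
8–11 s: -11 × 3 = -33 cm/s
11–12 s: -10 × 1 = -10 cm/s
Δv = 27 cm/s, so v(12) = -5 + (27) = 22 cm/s.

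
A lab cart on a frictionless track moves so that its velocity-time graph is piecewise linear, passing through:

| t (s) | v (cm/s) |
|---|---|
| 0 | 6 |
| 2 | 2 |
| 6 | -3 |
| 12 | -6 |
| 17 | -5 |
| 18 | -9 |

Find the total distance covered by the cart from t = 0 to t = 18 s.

Distance (not displacement) is the total path length: add the absolute areas under v-t.
0–2 s: |½(6 + 2)(2)| = 8 cm
2–6 s: v = 0 at t = 3.6 s; triangle areas 1.6 + 3.6 = 5.2 cm
6–12 s: |½(-3 + -6)(6)| = 27 cm
12–17 s: |½(-6 + -5)(5)| = 27.5 cm
17–18 s: |½(-5 + -9)(1)| = 7 cm
Total distance = 74.7 cm

74.7 cm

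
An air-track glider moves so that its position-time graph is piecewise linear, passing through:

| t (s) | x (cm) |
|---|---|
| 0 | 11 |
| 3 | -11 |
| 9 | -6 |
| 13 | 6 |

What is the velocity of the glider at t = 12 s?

3 cm/s

Velocity is the slope of the x-t graph on 9–13 s: (6 − -6)/(13 − 9) = 3 cm/s.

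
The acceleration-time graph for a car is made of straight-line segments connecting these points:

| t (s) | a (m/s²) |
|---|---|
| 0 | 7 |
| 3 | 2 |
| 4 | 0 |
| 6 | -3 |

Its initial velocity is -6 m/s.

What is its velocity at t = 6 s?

Δv equals the area under the a-t graph; then v = v₀ + Δv.
0–3 s: ½(7 + 2)(3) = 13.5 m/s
3–4 s: ½(2 + 0)(1) = 1 m/s
4–6 s: ½(0 + -3)(2) = -3 m/s
Δv = 11.5 m/s, so v(6) = -6 + (11.5) = 5.5 m/s.

5.5 m/s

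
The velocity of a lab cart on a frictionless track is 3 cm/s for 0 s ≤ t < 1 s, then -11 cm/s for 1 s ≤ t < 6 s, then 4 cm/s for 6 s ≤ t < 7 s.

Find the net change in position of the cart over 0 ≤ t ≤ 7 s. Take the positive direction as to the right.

Displacement is the signed area under the v-t curve.
0–1 s: 3 × 1 = 3 cm
1–6 s: -11 × 5 = -55 cm
6–7 s: 4 × 1 = 4 cm
Net displacement = -48 cm

-48 cm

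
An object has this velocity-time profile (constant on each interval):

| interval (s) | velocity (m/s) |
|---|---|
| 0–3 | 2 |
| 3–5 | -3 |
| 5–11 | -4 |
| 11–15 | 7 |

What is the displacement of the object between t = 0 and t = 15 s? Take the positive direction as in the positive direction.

4 m

Displacement is the signed area under the v-t curve.
0–3 s: 2 × 3 = 6 m
3–5 s: -3 × 2 = -6 m
5–11 s: -4 × 6 = -24 m
11–15 s: 7 × 4 = 28 m
Net displacement = 4 m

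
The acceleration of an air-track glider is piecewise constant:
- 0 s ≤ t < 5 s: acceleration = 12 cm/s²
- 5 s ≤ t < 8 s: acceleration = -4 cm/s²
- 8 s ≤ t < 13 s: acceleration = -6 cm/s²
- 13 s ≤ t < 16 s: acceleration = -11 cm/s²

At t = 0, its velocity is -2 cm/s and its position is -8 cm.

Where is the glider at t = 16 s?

441.5 cm

On each constant-a segment, Δv = aΔt and Δx = v₀Δt + ½aΔt²; chain segment to segment.
0–5 s: v starts -2 cm/s; Δx = -2·5 + ½·12·5² = 140 cm; v ends 58 cm/s.
5–8 s: v starts 58 cm/s; Δx = 58·3 + ½·-4·3² = 156 cm; v ends 46 cm/s.
8–13 s: v starts 46 cm/s; Δx = 46·5 + ½·-6·5² = 155 cm; v ends 16 cm/s.
13–16 s: v starts 16 cm/s; Δx = 16·3 + ½·-11·3² = -1.5 cm; v ends -17 cm/s.
x(16) = -8 + Σ Δx = 441.5 cm.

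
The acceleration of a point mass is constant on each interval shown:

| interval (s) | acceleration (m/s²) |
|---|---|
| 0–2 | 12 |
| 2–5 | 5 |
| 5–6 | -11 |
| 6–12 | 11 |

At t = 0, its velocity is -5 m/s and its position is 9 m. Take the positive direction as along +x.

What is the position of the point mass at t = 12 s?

467 m

On each constant-a segment, Δv = aΔt and Δx = v₀Δt + ½aΔt²; chain segment to segment.
0–2 s: v starts -5 m/s; Δx = -5·2 + ½·12·2² = 14 m; v ends 19 m/s.
2–5 s: v starts 19 m/s; Δx = 19·3 + ½·5·3² = 79.5 m; v ends 34 m/s.
5–6 s: v starts 34 m/s; Δx = 34·1 + ½·-11·1² = 28.5 m; v ends 23 m/s.
6–12 s: v starts 23 m/s; Δx = 23·6 + ½·11·6² = 336 m; v ends 89 m/s.
x(12) = 9 + Σ Δx = 467 m.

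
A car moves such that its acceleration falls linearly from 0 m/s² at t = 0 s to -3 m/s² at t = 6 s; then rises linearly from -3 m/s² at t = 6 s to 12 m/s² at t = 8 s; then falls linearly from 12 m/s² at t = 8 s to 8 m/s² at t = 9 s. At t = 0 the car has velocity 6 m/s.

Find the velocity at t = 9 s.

16 m/s

Δv equals the area under the a-t graph; then v = v₀ + Δv.
0–6 s: ½(0 + -3)(6) = -9 m/s
6–8 s: ½(-3 + 12)(2) = 9 m/s
8–9 s: ½(12 + 8)(1) = 10 m/s
Δv = 10 m/s, so v(9) = 6 + (10) = 16 m/s.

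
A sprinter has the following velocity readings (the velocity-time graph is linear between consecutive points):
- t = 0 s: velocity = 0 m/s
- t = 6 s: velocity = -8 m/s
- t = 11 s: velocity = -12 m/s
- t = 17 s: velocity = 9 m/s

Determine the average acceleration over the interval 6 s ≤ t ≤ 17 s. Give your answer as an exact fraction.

Average acceleration = Δv/Δt = (9 − -8)/(17 − 6) = 17/11 m/s².

17/11 m/s²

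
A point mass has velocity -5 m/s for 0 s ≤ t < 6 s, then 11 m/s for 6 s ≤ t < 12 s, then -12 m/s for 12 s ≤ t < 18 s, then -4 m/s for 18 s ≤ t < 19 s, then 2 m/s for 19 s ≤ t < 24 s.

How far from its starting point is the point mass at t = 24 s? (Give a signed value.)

Displacement is the signed area under the v-t curve.
0–6 s: -5 × 6 = -30 m
6–12 s: 11 × 6 = 66 m
12–18 s: -12 × 6 = -72 m
18–19 s: -4 × 1 = -4 m
19–24 s: 2 × 5 = 10 m
Net displacement = -30 m

-30 m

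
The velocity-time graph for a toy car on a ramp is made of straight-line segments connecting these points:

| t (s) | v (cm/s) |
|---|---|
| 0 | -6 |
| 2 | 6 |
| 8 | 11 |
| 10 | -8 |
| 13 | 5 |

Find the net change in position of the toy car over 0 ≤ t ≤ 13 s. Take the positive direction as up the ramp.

49.5 cm

Net displacement equals the area under the velocity-time graph (areas below the axis count negative).
0–2 s: ½(-6 + 6)(2) = 0 cm
2–8 s: ½(6 + 11)(6) = 51 cm
8–10 s: ½(11 + -8)(2) = 3 cm
10–13 s: ½(-8 + 5)(3) = -4.5 cm
Net displacement = 49.5 cm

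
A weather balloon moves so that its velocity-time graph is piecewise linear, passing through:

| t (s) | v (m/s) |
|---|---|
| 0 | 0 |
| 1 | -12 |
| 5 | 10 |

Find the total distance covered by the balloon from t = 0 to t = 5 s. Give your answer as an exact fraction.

Total distance travelled is ∫|v| dt — sum the magnitudes of each area piece.
0–1 s: |½(0 + -12)(1)| = 6 m
1–5 s: v = 0 at t = 35/11 s; triangle areas 144/11 + 100/11 = 244/11 m
Total distance = 310/11 m

310/11 m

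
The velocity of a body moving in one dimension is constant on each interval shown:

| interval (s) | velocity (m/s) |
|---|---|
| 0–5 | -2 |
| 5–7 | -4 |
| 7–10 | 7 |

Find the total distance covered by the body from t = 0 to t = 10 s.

Total distance travelled is ∫|v| dt — sum the magnitudes of each area piece.
0–5 s: |-2| × 5 = 10 m
5–7 s: |-4| × 2 = 8 m
7–10 s: |7| × 3 = 21 m
Total distance = 39 m

39 m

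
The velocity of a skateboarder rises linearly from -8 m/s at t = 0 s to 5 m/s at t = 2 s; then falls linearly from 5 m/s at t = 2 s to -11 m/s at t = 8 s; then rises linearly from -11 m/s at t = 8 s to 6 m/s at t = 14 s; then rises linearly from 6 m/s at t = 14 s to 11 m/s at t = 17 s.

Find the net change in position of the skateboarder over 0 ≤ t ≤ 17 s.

Net displacement equals the area under the velocity-time graph (areas below the axis count negative).
0–2 s: ½(-8 + 5)(2) = -3 m
2–8 s: ½(5 + -11)(6) = -18 m
8–14 s: ½(-11 + 6)(6) = -15 m
14–17 s: ½(6 + 11)(3) = 25.5 m
Net displacement = -10.5 m

-10.5 m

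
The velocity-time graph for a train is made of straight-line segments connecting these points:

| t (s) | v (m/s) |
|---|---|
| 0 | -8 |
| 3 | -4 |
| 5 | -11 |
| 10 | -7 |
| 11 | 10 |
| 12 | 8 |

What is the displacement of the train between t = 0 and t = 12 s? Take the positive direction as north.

-67.5 m

Net displacement equals the area under the velocity-time graph (areas below the axis count negative).
0–3 s: ½(-8 + -4)(3) = -18 m
3–5 s: ½(-4 + -11)(2) = -15 m
5–10 s: ½(-11 + -7)(5) = -45 m
10–11 s: ½(-7 + 10)(1) = 1.5 m
11–12 s: ½(10 + 8)(1) = 9 m
Net displacement = -67.5 m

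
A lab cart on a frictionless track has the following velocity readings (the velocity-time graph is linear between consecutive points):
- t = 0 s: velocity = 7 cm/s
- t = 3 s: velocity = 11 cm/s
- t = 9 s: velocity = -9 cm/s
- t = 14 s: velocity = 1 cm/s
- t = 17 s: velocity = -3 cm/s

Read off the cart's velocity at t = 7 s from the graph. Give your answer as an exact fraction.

-7/3 cm/s

On 3–9 s the graph is linear from 11 to -9 cm/s: v(7) = 11 + (-9 − 11)·(7 − 3)/(9 − 3) = -7/3 cm/s.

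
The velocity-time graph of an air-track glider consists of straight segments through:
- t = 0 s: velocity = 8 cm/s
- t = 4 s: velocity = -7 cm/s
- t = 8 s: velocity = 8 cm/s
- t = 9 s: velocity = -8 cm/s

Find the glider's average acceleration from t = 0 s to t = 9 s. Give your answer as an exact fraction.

-16/9 cm/s²

Average acceleration = Δv/Δt = (-8 − 8)/(9 − 0) = -16/9 cm/s².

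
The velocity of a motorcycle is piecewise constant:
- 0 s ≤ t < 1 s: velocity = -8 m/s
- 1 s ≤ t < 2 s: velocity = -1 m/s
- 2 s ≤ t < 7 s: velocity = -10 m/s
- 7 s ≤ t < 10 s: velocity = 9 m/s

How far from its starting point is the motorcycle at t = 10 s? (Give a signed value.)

-32 m

Displacement is the signed area under the v-t curve.
0–1 s: -8 × 1 = -8 m
1–2 s: -1 × 1 = -1 m
2–7 s: -10 × 5 = -50 m
7–10 s: 9 × 3 = 27 m
Net displacement = -32 m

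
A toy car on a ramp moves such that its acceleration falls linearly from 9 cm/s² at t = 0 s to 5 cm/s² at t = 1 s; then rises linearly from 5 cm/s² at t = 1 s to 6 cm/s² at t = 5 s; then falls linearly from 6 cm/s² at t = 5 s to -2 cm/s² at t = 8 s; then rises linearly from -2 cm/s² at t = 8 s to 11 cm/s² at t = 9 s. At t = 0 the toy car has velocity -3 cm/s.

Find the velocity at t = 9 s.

36.5 cm/s

Δv equals the area under the a-t graph; then v = v₀ + Δv.
0–1 s: ½(9 + 5)(1) = 7 cm/s
1–5 s: ½(5 + 6)(4) = 22 cm/s
5–8 s: ½(6 + -2)(3) = 6 cm/s
8–9 s: ½(-2 + 11)(1) = 4.5 cm/s
Δv = 39.5 cm/s, so v(9) = -3 + (39.5) = 36.5 cm/s.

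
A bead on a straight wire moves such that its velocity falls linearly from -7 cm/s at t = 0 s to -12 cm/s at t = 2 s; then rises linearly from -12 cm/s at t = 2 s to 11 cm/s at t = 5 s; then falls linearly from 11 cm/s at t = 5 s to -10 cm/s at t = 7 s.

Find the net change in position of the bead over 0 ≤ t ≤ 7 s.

-19.5 cm

Displacement is the signed area under the v-t curve.
0–2 s: ½(-7 + -12)(2) = -19 cm
2–5 s: ½(-12 + 11)(3) = -1.5 cm
5–7 s: ½(11 + -10)(2) = 1 cm
Net displacement = -19.5 cm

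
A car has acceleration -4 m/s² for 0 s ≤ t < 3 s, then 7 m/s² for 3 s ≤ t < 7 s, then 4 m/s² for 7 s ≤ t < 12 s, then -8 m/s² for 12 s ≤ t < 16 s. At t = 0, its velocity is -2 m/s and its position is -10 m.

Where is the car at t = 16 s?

158 m

On each constant-a segment, Δv = aΔt and Δx = v₀Δt + ½aΔt²; chain segment to segment.
0–3 s: v starts -2 m/s; Δx = -2·3 + ½·-4·3² = -24 m; v ends -14 m/s.
3–7 s: v starts -14 m/s; Δx = -14·4 + ½·7·4² = 0 m; v ends 14 m/s.
7–12 s: v starts 14 m/s; Δx = 14·5 + ½·4·5² = 120 m; v ends 34 m/s.
12–16 s: v starts 34 m/s; Δx = 34·4 + ½·-8·4² = 72 m; v ends 2 m/s.
x(16) = -10 + Σ Δx = 158 m.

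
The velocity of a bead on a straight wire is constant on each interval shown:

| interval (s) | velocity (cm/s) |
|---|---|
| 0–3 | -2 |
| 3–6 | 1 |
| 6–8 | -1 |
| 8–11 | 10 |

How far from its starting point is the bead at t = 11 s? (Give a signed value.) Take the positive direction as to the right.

25 cm

Net displacement equals the area under the velocity-time graph (areas below the axis count negative).
0–3 s: -2 × 3 = -6 cm
3–6 s: 1 × 3 = 3 cm
6–8 s: -1 × 2 = -2 cm
8–11 s: 10 × 3 = 30 cm
Net displacement = 25 cm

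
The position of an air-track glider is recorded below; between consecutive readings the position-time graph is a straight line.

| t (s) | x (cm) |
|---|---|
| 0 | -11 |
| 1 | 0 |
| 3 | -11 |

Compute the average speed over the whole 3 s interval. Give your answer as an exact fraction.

22/3 cm/s

Average speed = (total path length)/(elapsed time); on a piecewise-linear x-t graph the path length is Σ|Δx|.
0–1 s: |Δx| = |0 − -11| = 11 cm
1–3 s: |Δx| = |-11 − 0| = 11 cm
Total path = 22 cm; average speed = 22/3 = 22/3 cm/s.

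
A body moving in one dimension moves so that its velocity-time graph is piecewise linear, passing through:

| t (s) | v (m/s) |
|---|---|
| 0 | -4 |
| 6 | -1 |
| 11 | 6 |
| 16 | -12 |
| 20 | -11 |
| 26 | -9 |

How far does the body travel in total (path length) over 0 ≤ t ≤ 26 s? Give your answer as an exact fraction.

2229/14 m

Total distance travelled is ∫|v| dt — sum the magnitudes of each area piece.
0–6 s: |½(-4 + -1)(6)| = 15 m
6–11 s: v = 0 at t = 47/7 s; triangle areas 5/14 + 90/7 = 185/14 m
11–16 s: v = 0 at t = 38/3 s; triangle areas 5 + 20 = 25 m
16–20 s: |½(-12 + -11)(4)| = 46 m
20–26 s: |½(-11 + -9)(6)| = 60 m
Total distance = 2229/14 m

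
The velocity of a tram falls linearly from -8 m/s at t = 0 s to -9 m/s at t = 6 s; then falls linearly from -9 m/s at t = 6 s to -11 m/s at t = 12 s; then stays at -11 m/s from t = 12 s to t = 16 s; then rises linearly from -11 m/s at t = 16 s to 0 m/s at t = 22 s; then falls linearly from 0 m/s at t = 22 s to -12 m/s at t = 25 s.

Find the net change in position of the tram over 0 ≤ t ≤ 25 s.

Net displacement equals the area under the velocity-time graph (areas below the axis count negative).
0–6 s: ½(-8 + -9)(6) = -51 m
6–12 s: ½(-9 + -11)(6) = -60 m
12–16 s: -11 × 4 = -44 m
16–22 s: ½(-11 + 0)(6) = -33 m
22–25 s: ½(0 + -12)(3) = -18 m
Net displacement = -206 m

-206 m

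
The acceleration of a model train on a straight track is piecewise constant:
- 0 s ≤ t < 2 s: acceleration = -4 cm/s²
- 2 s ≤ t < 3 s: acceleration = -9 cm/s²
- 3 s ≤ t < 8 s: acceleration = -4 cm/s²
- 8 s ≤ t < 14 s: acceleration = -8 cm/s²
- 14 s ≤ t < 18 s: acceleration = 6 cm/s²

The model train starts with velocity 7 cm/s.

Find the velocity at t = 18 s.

Δv equals the area under the a-t graph; then v = v₀ + Δv.
0–2 s: -4 × 2 = -8 cm/s
2–3 s: -9 × 1 = -9 cm/s
3–8 s: -4 × 5 = -20 cm/s
8–14 s: -8 × 6 = -48 cm/s
14–18 s: 6 × 4 = 24 cm/s
Δv = -61 cm/s, so v(18) = 7 + (-61) = -54 cm/s.

-54 cm/s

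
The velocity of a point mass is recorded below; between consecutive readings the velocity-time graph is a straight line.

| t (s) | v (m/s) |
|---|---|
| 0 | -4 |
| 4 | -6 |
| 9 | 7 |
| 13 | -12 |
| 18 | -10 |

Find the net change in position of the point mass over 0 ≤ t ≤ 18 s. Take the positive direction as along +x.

-82.5 m

Net displacement equals the area under the velocity-time graph (areas below the axis count negative).
0–4 s: ½(-4 + -6)(4) = -20 m
4–9 s: ½(-6 + 7)(5) = 2.5 m
9–13 s: ½(7 + -12)(4) = -10 m
13–18 s: ½(-12 + -10)(5) = -55 m
Net displacement = -82.5 m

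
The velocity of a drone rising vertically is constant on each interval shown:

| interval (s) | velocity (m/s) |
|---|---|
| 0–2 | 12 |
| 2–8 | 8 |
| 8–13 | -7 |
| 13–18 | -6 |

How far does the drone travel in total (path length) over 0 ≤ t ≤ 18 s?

Distance (not displacement) is the total path length: add the absolute areas under v-t.
0–2 s: |12| × 2 = 24 m
2–8 s: |8| × 6 = 48 m
8–13 s: |-7| × 5 = 35 m
13–18 s: |-6| × 5 = 30 m
Total distance = 137 m

137 m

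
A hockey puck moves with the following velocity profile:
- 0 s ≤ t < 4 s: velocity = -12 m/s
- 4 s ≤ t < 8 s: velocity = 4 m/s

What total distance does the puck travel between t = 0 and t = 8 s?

Total distance travelled is ∫|v| dt — sum the magnitudes of each area piece.
0–4 s: |-12| × 4 = 48 m
4–8 s: |4| × 4 = 16 m
Total distance = 64 m

64 m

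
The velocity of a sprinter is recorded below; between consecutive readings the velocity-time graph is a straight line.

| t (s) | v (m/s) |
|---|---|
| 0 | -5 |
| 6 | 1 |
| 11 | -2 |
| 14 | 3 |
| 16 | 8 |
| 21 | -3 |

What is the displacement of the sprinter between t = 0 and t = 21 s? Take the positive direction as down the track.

10.5 m

Net displacement equals the area under the velocity-time graph (areas below the axis count negative).
0–6 s: ½(-5 + 1)(6) = -12 m
6–11 s: ½(1 + -2)(5) = -2.5 m
11–14 s: ½(-2 + 3)(3) = 1.5 m
14–16 s: ½(3 + 8)(2) = 11 m
16–21 s: ½(8 + -3)(5) = 12.5 m
Net displacement = 10.5 m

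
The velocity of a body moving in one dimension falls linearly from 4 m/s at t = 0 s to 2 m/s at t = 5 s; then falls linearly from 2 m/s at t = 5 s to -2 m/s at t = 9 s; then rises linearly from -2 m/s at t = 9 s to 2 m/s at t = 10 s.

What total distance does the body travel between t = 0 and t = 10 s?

20 m

Distance (not displacement) is the total path length: add the absolute areas under v-t.
0–5 s: |½(4 + 2)(5)| = 15 m
5–9 s: v = 0 at t = 7 s; triangle areas 2 + 2 = 4 m
9–10 s: v = 0 at t = 9.5 s; triangle areas 0.5 + 0.5 = 1 m
Total distance = 20 m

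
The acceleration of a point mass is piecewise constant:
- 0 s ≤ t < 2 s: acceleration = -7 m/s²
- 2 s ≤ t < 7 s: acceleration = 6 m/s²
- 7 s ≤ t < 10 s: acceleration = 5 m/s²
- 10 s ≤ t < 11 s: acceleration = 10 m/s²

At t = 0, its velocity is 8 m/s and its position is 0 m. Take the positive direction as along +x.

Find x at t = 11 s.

On each constant-a segment, Δv = aΔt and Δx = v₀Δt + ½aΔt²; chain segment to segment.
0–2 s: v starts 8 m/s; Δx = 8·2 + ½·-7·2² = 2 m; v ends -6 m/s.
2–7 s: v starts -6 m/s; Δx = -6·5 + ½·6·5² = 45 m; v ends 24 m/s.
7–10 s: v starts 24 m/s; Δx = 24·3 + ½·5·3² = 94.5 m; v ends 39 m/s.
10–11 s: v starts 39 m/s; Δx = 39·1 + ½·10·1² = 44 m; v ends 49 m/s.
x(11) = 0 + Σ Δx = 185.5 m.

185.5 m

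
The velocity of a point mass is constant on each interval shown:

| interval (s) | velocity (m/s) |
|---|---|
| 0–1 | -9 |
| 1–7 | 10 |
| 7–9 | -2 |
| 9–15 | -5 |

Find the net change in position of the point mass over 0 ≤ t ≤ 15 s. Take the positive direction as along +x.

17 m

Displacement is the signed area under the v-t curve.
0–1 s: -9 × 1 = -9 m
1–7 s: 10 × 6 = 60 m
7–9 s: -2 × 2 = -4 m
9–15 s: -5 × 6 = -30 m
Net displacement = 17 m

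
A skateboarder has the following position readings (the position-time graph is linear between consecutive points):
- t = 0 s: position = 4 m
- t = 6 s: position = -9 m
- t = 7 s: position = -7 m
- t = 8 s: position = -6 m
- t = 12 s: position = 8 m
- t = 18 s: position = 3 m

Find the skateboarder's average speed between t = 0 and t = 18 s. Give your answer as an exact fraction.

Average speed = (total path length)/(elapsed time); on a piecewise-linear x-t graph the path length is Σ|Δx|.
0–6 s: |Δx| = |-9 − 4| = 13 m
6–7 s: |Δx| = |-7 − -9| = 2 m
7–8 s: |Δx| = |-6 − -7| = 1 m
8–12 s: |Δx| = |8 − -6| = 14 m
12–18 s: |Δx| = |3 − 8| = 5 m
Total path = 35 m; average speed = 35/18 = 35/18 m/s.

35/18 m/s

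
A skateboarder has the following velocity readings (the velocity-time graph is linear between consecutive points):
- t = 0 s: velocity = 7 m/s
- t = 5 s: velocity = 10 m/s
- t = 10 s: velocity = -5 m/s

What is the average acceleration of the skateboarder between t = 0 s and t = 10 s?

-1.2 m/s²

Average acceleration = Δv/Δt = (-5 − 7)/(10 − 0) = -1.2 m/s².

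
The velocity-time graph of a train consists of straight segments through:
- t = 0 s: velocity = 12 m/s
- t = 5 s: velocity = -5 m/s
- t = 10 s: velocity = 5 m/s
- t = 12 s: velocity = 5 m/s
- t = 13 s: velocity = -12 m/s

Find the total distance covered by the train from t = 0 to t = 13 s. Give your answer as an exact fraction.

Total distance travelled is ∫|v| dt — sum the magnitudes of each area piece.
0–5 s: v = 0 at t = 60/17 s; triangle areas 360/17 + 125/34 = 845/34 m
5–10 s: v = 0 at t = 7.5 s; triangle areas 6.25 + 6.25 = 12.5 m
10–12 s: |5| × 2 = 10 m
12–13 s: v = 0 at t = 209/17 s; triangle areas 25/34 + 72/17 = 169/34 m
Total distance = 1779/34 m

1779/34 m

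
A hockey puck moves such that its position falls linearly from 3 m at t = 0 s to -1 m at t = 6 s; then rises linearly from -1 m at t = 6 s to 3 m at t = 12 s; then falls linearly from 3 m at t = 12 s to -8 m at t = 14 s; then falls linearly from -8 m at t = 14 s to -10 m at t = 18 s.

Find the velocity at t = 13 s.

-5.5 m/s

Velocity is the slope of the x-t graph on 12–14 s: (-8 − 3)/(14 − 12) = -5.5 m/s.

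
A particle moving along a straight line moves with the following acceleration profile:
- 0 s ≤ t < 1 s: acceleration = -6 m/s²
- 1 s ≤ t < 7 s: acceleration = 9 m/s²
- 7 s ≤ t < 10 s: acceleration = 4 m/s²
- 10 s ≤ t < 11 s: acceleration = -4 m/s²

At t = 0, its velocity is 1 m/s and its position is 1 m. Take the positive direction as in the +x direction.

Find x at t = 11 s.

On each constant-a segment, Δv = aΔt and Δx = v₀Δt + ½aΔt²; chain segment to segment.
0–1 s: v starts 1 m/s; Δx = 1·1 + ½·-6·1² = -2 m; v ends -5 m/s.
1–7 s: v starts -5 m/s; Δx = -5·6 + ½·9·6² = 132 m; v ends 49 m/s.
7–10 s: v starts 49 m/s; Δx = 49·3 + ½·4·3² = 165 m; v ends 61 m/s.
10–11 s: v starts 61 m/s; Δx = 61·1 + ½·-4·1² = 59 m; v ends 57 m/s.
x(11) = 1 + Σ Δx = 355 m.

355 m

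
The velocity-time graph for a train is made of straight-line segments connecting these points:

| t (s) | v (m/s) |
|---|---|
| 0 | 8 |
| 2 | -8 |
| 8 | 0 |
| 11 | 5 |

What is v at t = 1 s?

On 0–2 s the graph is linear from 8 to -8 m/s: v(1) = 8 + (-8 − 8)·(1 − 0)/(2 − 0) = 0 m/s.

0 m/s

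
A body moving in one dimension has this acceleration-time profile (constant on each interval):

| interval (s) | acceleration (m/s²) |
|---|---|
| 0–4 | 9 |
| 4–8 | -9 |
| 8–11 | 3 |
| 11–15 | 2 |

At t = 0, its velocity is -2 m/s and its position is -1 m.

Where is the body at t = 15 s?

178.5 m

On each constant-a segment, Δv = aΔt and Δx = v₀Δt + ½aΔt²; chain segment to segment.
0–4 s: v starts -2 m/s; Δx = -2·4 + ½·9·4² = 64 m; v ends 34 m/s.
4–8 s: v starts 34 m/s; Δx = 34·4 + ½·-9·4² = 64 m; v ends -2 m/s.
8–11 s: v starts -2 m/s; Δx = -2·3 + ½·3·3² = 7.5 m; v ends 7 m/s.
11–15 s: v starts 7 m/s; Δx = 7·4 + ½·2·4² = 44 m; v ends 15 m/s.
x(15) = -1 + Σ Δx = 178.5 m.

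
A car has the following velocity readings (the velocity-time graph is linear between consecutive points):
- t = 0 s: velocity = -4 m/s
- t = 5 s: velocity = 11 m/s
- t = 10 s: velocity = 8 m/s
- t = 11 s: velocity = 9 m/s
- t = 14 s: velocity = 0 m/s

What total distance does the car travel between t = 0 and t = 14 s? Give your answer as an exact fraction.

277/3 m

Total distance travelled is ∫|v| dt — sum the magnitudes of each area piece.
0–5 s: v = 0 at t = 4/3 s; triangle areas 8/3 + 121/6 = 137/6 m
5–10 s: |½(11 + 8)(5)| = 47.5 m
10–11 s: |½(8 + 9)(1)| = 8.5 m
11–14 s: |½(9 + 0)(3)| = 13.5 m
Total distance = 277/3 m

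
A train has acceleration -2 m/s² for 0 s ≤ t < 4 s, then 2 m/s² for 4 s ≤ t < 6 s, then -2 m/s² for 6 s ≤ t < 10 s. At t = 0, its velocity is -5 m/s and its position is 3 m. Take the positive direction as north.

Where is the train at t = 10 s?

On each constant-a segment, Δv = aΔt and Δx = v₀Δt + ½aΔt²; chain segment to segment.
0–4 s: v starts -5 m/s; Δx = -5·4 + ½·-2·4² = -36 m; v ends -13 m/s.
4–6 s: v starts -13 m/s; Δx = -13·2 + ½·2·2² = -22 m; v ends -9 m/s.
6–10 s: v starts -9 m/s; Δx = -9·4 + ½·-2·4² = -52 m; v ends -17 m/s.
x(10) = 3 + Σ Δx = -107 m.

-107 m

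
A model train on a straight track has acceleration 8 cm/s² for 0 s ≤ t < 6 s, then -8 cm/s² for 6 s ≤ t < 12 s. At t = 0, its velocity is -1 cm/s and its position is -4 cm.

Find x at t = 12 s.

On each constant-a segment, Δv = aΔt and Δx = v₀Δt + ½aΔt²; chain segment to segment.
0–6 s: v starts -1 cm/s; Δx = -1·6 + ½·8·6² = 138 cm; v ends 47 cm/s.
6–12 s: v starts 47 cm/s; Δx = 47·6 + ½·-8·6² = 138 cm; v ends -1 cm/s.
x(12) = -4 + Σ Δx = 272 cm.

272 cm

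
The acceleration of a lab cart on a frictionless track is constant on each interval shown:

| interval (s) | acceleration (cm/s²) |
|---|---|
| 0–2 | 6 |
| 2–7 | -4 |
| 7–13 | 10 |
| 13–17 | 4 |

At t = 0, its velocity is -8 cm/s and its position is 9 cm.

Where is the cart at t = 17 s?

On each constant-a segment, Δv = aΔt and Δx = v₀Δt + ½aΔt²; chain segment to segment.
0–2 s: v starts -8 cm/s; Δx = -8·2 + ½·6·2² = -4 cm; v ends 4 cm/s.
2–7 s: v starts 4 cm/s; Δx = 4·5 + ½·-4·5² = -30 cm; v ends -16 cm/s.
7–13 s: v starts -16 cm/s; Δx = -16·6 + ½·10·6² = 84 cm; v ends 44 cm/s.
13–17 s: v starts 44 cm/s; Δx = 44·4 + ½·4·4² = 208 cm; v ends 60 cm/s.
x(17) = 9 + Σ Δx = 267 cm.

267 cm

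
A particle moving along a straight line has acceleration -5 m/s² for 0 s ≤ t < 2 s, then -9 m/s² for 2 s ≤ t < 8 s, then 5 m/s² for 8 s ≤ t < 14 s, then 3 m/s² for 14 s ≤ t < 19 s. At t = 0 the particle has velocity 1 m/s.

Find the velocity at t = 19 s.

-18 m/s

Δv equals the area under the a-t graph; then v = v₀ + Δv.
0–2 s: -5 × 2 = -10 m/s
2–8 s: -9 × 6 = -54 m/s
8–14 s: 5 × 6 = 30 m/s
14–19 s: 3 × 5 = 15 m/s
Δv = -19 m/s, so v(19) = 1 + (-19) = -18 m/s.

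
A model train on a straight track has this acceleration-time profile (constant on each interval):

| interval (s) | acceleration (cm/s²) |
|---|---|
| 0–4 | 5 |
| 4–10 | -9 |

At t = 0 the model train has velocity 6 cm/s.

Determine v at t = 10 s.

-28 cm/s

Δv equals the area under the a-t graph; then v = v₀ + Δv.
0–4 s: 5 × 4 = 20 cm/s
4–10 s: -9 × 6 = -54 cm/s
Δv = -34 cm/s, so v(10) = 6 + (-34) = -28 cm/s.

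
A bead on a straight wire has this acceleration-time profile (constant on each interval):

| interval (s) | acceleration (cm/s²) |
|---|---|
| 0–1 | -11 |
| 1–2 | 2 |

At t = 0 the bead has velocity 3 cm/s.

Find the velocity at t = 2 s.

-6 cm/s

Δv equals the area under the a-t graph; then v = v₀ + Δv.
0–1 s: -11 × 1 = -11 cm/s
1–2 s: 2 × 1 = 2 cm/s
Δv = -9 cm/s, so v(2) = 3 + (-9) = -6 cm/s.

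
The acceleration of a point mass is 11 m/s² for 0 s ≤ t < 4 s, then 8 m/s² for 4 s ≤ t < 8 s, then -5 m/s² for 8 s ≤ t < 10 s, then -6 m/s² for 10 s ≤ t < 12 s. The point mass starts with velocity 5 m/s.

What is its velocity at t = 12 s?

Δv equals the area under the a-t graph; then v = v₀ + Δv.
0–4 s: 11 × 4 = 44 m/s
4–8 s: 8 × 4 = 32 m/s
8–10 s: -5 × 2 = -10 m/s
10–12 s: -6 × 2 = -12 m/s
Δv = 54 m/s, so v(12) = 5 + (54) = 59 m/s.

59 m/s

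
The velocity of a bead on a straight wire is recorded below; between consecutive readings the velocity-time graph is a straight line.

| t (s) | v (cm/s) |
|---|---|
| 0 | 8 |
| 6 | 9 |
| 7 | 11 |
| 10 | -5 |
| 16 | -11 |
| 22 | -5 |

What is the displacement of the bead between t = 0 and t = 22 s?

-26 cm

Displacement is the signed area under the v-t curve.
0–6 s: ½(8 + 9)(6) = 51 cm
6–7 s: ½(9 + 11)(1) = 10 cm
7–10 s: ½(11 + -5)(3) = 9 cm
10–16 s: ½(-5 + -11)(6) = -48 cm
16–22 s: ½(-11 + -5)(6) = -48 cm
Net displacement = -26 cm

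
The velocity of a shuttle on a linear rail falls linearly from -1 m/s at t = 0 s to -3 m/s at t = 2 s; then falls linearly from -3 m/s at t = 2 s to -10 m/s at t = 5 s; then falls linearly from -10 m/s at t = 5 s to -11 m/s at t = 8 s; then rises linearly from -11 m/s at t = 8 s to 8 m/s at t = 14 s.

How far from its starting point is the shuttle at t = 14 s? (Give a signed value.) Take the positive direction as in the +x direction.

Net displacement equals the area under the velocity-time graph (areas below the axis count negative).
0–2 s: ½(-1 + -3)(2) = -4 m
2–5 s: ½(-3 + -10)(3) = -19.5 m
5–8 s: ½(-10 + -11)(3) = -31.5 m
8–14 s: ½(-11 + 8)(6) = -9 m
Net displacement = -64 m

-64 m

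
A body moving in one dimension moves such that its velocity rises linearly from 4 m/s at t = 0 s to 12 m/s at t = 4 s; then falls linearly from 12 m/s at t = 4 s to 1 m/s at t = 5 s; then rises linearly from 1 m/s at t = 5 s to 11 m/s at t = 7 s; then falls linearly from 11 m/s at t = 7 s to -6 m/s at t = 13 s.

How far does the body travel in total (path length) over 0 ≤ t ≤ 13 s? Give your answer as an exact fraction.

Total distance travelled is ∫|v| dt — sum the magnitudes of each area piece.
0–4 s: |½(4 + 12)(4)| = 32 m
4–5 s: |½(12 + 1)(1)| = 6.5 m
5–7 s: |½(1 + 11)(2)| = 12 m
7–13 s: v = 0 at t = 185/17 s; triangle areas 363/17 + 108/17 = 471/17 m
Total distance = 2659/34 m

2659/34 m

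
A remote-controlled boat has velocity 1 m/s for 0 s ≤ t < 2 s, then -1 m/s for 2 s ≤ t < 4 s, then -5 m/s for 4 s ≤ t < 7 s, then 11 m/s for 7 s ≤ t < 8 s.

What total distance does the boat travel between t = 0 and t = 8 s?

Distance (not displacement) is the total path length: add the absolute areas under v-t.
0–2 s: |1| × 2 = 2 m
2–4 s: |-1| × 2 = 2 m
4–7 s: |-5| × 3 = 15 m
7–8 s: |11| × 1 = 11 m
Total distance = 30 m

30 m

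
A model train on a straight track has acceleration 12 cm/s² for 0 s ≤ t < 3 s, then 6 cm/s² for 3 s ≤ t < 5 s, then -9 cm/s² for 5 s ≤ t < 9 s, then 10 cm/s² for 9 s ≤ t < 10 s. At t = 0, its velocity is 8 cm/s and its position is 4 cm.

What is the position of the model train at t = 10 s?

On each constant-a segment, Δv = aΔt and Δx = v₀Δt + ½aΔt²; chain segment to segment.
0–3 s: v starts 8 cm/s; Δx = 8·3 + ½·12·3² = 78 cm; v ends 44 cm/s.
3–5 s: v starts 44 cm/s; Δx = 44·2 + ½·6·2² = 100 cm; v ends 56 cm/s.
5–9 s: v starts 56 cm/s; Δx = 56·4 + ½·-9·4² = 152 cm; v ends 20 cm/s.
9–10 s: v starts 20 cm/s; Δx = 20·1 + ½·10·1² = 25 cm; v ends 30 cm/s.
x(10) = 4 + Σ Δx = 359 cm.

359 cm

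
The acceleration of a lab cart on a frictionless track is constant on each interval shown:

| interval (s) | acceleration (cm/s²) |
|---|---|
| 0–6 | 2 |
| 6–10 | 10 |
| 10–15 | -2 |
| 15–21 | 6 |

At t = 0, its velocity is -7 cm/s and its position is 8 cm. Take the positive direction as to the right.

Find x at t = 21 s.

620 cm

On each constant-a segment, Δv = aΔt and Δx = v₀Δt + ½aΔt²; chain segment to segment.
0–6 s: v starts -7 cm/s; Δx = -7·6 + ½·2·6² = -6 cm; v ends 5 cm/s.
6–10 s: v starts 5 cm/s; Δx = 5·4 + ½·10·4² = 100 cm; v ends 45 cm/s.
10–15 s: v starts 45 cm/s; Δx = 45·5 + ½·-2·5² = 200 cm; v ends 35 cm/s.
15–21 s: v starts 35 cm/s; Δx = 35·6 + ½·6·6² = 318 cm; v ends 71 cm/s.
x(21) = 8 + Σ Δx = 620 cm.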